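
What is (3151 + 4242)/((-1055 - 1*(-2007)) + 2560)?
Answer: 7393/3512 ≈ 2.1051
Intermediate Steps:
(3151 + 4242)/((-1055 - 1*(-2007)) + 2560) = 7393/((-1055 + 2007) + 2560) = 7393/(952 + 2560) = 7393/3512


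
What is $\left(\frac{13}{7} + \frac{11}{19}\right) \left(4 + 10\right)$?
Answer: $\frac{648}{19} \approx 34.105$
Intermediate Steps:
$\left(\frac{13}{7} + \frac{11}{19}\right) \left(4 + 10\right) = \left(13 \cdot \frac{1}{7} + 11 \cdot \frac{1}{19}\right) 14 = \left(\frac{13}{7} + \frac{11}{19}\right) 14 = \frac{324}{133} \cdot 14 = \frac{648}{19}$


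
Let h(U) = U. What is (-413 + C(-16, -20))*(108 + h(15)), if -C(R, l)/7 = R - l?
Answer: -54243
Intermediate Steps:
C(R, l) = -7*R + 7*l (C(R, l) = -7*(R - l) = -7*R + 7*l)
(-413 + C(-16, -20))*(108 + h(15)) = (-413 + (-7*(-16) + 7*(-20)))*(108 + 15) = (-413 + (112 - 140))*123 = (-413 - 28)*123 = -441*123 = -54243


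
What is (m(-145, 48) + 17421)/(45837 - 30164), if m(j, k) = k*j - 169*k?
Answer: 2349/15673 ≈ 0.14988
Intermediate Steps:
m(j, k) = -169*k + j*k (m(j, k) = j*k - 169*k = -169*k + j*k)
(m(-145, 48) + 17421)/(45837 - 30164) = (48*(-169 - 145) + 17421)/(45837 - 30164) = (48*(-314) + 17421)/15673 = (-15072 + 17421)*(1/15673) = 2349*(1/15673) = 2349/15673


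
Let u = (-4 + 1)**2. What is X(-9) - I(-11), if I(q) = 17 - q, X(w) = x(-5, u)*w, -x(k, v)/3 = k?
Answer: -163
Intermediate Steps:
u = 9 (u = (-3)**2 = 9)
x(k, v) = -3*k
X(w) = 15*w (X(w) = (-3*(-5))*w = 15*w)
X(-9) - I(-11) = 15*(-9) - (17 - 1*(-11)) = -135 - (17 + 11) = -135 - 1*28 = -135 - 28 = -163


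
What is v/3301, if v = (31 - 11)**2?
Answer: 400/3301 ≈ 0.12118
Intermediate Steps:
v = 400 (v = 20**2 = 400)
v/3301 = 400/3301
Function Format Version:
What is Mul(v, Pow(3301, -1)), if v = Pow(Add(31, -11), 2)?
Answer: Rational(400, 3301) ≈ 0.12118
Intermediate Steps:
v = 400 (v = Pow(20, 2) = 400)
Mul(v, Pow(3301, -1)) = Mul(400, Pow(3301, -1)) = Mul(400, Rational(1, 3301)) = Rational(400, 3301)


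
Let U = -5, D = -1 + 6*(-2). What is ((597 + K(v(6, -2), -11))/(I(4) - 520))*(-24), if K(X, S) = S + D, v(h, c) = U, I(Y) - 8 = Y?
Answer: 3438/127 ≈ 27.071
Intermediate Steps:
I(Y) = 8 + Y
D = -13 (D = -1 - 12 = -13)
v(h, c) = -5
K(X, S) = -13 + S (K(X, S) = S - 13 = -13 + S)
((597 + K(v(6, -2), -11))/(I(4) - 520))*(-24) = ((597 + (-13 - 11))/((8 + 4) - 520))*(-24) = ((597 - 24)/(12 - 520))*(-24) = (573/(-508))*(-24) = (573*(-1/508))*(-24) = -573/508*(-24) = 3438/127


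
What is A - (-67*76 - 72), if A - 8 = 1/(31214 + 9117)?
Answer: 208591933/40331 ≈ 5172.0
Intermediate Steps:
A = 322649/40331 (A = 8 + 1/(31214 + 9117) = 8 + 1/40331 = 322649/40331 ≈ 8.0000)
A - (-67*76 - 72) = 322649/40331 - (-67*76 - 72) = 322649/40331 - (-5092 - 72) = 322649/40331 - 1*(-5164) = 322649/40331 + 5164 = 208591933/40331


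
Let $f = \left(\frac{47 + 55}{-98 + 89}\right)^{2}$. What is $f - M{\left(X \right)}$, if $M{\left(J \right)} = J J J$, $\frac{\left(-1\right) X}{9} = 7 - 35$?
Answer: $- \frac{144025916}{9} \approx -1.6003 \cdot 10^{7}$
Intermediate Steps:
$X = 252$ ($X = - 9 \left(7 - 35\right) = \left(-9\right) \left(-28\right) = 252$)
$M{\left(J \right)} = J^{3}$ ($M{\left(J \right)} = J^{2} J = J^{3}$)
$f = \frac{1156}{9}$ ($f = \left(\frac{102}{-9}\right)^{2} = \left(102 \left(- \frac{1}{9}\right)\right)^{2} = \left(- \frac{34}{3}\right)^{2} = \frac{1156}{9} \approx 128.44$)
$f - M{\left(X \right)} = \frac{1156}{9} - 252^{3} = \frac{1156}{9} - 16003008 = - \frac{144025916}{9}$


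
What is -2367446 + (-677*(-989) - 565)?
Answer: -1698458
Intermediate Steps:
-2367446 + (-677*(-989) - 565) = -2367446 + (669553 - 565) = -2367446 + 668988 = -1698458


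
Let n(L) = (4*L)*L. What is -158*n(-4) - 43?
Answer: -10155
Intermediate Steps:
n(L) = 4*L²
-158*n(-4) - 43 = -632*(-4)² - 43 = -632*16 - 43 = -158*64 - 43 = -10112 - 43 = -10155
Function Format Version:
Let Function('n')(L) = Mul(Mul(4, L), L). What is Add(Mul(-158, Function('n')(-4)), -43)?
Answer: -10155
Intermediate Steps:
Function('n')(L) = Mul(4, Pow(L, 2))
Add(Mul(-158, Function('n')(-4)), -43) = Add(Mul(-158, Mul(4, Pow(-4, 2))), -43) = Add(Mul(-158, Mul(4, 16)), -43) = Add(Mul(-158, 64), -43) = Add(-10112, -43) = -10155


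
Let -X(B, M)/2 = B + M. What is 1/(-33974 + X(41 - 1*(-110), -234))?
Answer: -1/33808 ≈ -2.9579e-5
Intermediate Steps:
X(B, M) = -2*B - 2*M (X(B, M) = -2*(B + M) = -2*B - 2*M)
1/(-33974 + X(41 - 1*(-110), -234)) = 1/(-33974 + (-2*(41 - 1*(-110)) - 2*(-234))) = 1/(-33974 + (-2*(41 + 110) + 468)) = 1/(-33974 + (-2*151 + 468)) = 1/(-33974 + (-302 + 468)) = 1/(-33974 + 166) = 1/(-33808) = -1/33808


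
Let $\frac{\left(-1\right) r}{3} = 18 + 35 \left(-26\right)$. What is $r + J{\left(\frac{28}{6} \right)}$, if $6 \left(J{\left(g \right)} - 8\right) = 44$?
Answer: $\frac{8074}{3} \approx 2691.3$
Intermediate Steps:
$J{\left(g \right)} = \frac{46}{3}$ ($J{\left(g \right)} = 8 + \frac{1}{6} \cdot 44 = 8 + \frac{22}{3} = \frac{46}{3}$)
$r = 2676$ ($r = - 3 \left(18 + 35 \left(-26\right)\right) = - 3 \left(18 - 910\right) = \left(-3\right) \left(-892\right) = 2676$)
$r + J{\left(\frac{28}{6} \right)} = 2676 + \frac{46}{3} = \frac{8074}{3}$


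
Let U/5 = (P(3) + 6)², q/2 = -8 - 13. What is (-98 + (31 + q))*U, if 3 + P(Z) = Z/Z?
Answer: -8720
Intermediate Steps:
q = -42 (q = 2*(-8 - 13) = 2*(-21) = -42)
P(Z) = -2 (P(Z) = -3 + Z/Z = -3 + 1 = -2)
U = 80 (U = 5*(-2 + 6)² = 5*4² = 5*16 = 80)
(-98 + (31 + q))*U = (-98 + (31 - 42))*80 = (-98 - 11)*80 = -109*80 = -8720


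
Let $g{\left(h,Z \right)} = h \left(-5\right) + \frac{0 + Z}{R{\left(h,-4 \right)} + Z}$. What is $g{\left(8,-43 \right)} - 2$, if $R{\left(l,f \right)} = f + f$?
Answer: $- \frac{2099}{51} \approx -41.157$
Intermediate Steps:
$R{\left(l,f \right)} = 2 f$
$g{\left(h,Z \right)} = - 5 h + \frac{Z}{-8 + Z}$ ($g{\left(h,Z \right)} = h \left(-5\right) + \frac{0 + Z}{2 \left(-4\right) + Z} = - 5 h + \frac{Z}{-8 + Z}$)
$g{\left(8,-43 \right)} - 2 = \frac{-43 + 40 \cdot 8 - \left(-215\right) 8}{-8 - 43} - 2 = \frac{-43 + 320 + 1720}{-51} - 2 = \left(- \frac{1}{51}\right) 1997 - 2 = - \frac{1997}{51} - 2 = - \frac{2099}{51}$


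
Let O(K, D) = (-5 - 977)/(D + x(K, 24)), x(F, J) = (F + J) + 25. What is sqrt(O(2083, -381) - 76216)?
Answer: I*sqrt(233680051698)/1751 ≈ 276.07*I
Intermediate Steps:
x(F, J) = 25 + F + J
O(K, D) = -982/(49 + D + K) (O(K, D) = (-5 - 977)/(D + (25 + K + 24)) = -982/(D + (49 + K)) = -982/(49 + D + K))
sqrt(O(2083, -381) - 76216) = sqrt(-982/(49 - 381 + 2083) - 76216) = sqrt(-982/1751 - 76216) = sqrt(-133455198/1751) = I*sqrt(233680051698)/1751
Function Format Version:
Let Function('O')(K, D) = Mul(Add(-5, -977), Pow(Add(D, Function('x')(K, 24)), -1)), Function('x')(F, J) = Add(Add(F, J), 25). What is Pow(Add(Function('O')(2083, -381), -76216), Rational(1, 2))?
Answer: Mul(Rational(1, 1751), I, Pow(233680051698, Rational(1, 2))) ≈ Mul(276.07, I)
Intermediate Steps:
Function('x')(F, J) = Add(25, F, J)
Function('O')(K, D) = Mul(-982, Pow(Add(49, D, K), -1)) (Function('O')(K, D) = Mul(Add(-5, -977), Pow(Add(D, Add(25, K, 24)), -1)) = Mul(-982, Pow(Add(D, Add(49, K)), -1)) = Mul(-982, Pow(Add(49, D, K), -1)))
Pow(Add(Function('O')(2083, -381), -76216), Rational(1, 2)) = Pow(Add(Mul(-982, Pow(Add(49, -381, 2083), -1)), -76216), Rational(1, 2)) = Pow(Add(Mul(-982, Pow(1751, -1)), -76216), Rational(1, 2)) = Pow(Add(Mul(-982, Rational(1, 1751)), -76216), Rational(1, 2)) = Pow(Add(Rational(-982, 1751), -76216), Rational(1, 2)) = Pow(Rational(-133455198, 1751), Rational(1, 2)) = Mul(Rational(1, 1751), I, Pow(233680051698, Rational(1, 2)))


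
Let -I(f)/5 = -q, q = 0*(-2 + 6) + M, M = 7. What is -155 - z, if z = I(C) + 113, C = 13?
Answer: -303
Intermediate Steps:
q = 7 (q = 0*(-2 + 6) + 7 = 0*4 + 7 = 0 + 7 = 7)
I(f) = 35 (I(f) = -(-5)*7 = -5*(-7) = 35)
z = 148 (z = 35 + 113 = 148)
-155 - z = -155 - 1*148 = -155 - 148 = -303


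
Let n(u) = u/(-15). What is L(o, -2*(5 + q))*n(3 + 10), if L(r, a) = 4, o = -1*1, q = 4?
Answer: -52/15 ≈ -3.4667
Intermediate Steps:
o = -1
n(u) = -u/15 (n(u) = u*(-1/15) = -u/15)
L(o, -2*(5 + q))*n(3 + 10) = 4*(-(3 + 10)/15) = 4*(-1/15*13) = 4*(-13/15) = -52/15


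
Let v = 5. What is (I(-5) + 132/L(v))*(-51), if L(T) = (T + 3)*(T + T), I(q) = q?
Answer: 3417/20 ≈ 170.85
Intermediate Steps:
L(T) = 2*T*(3 + T) (L(T) = (3 + T)*(2*T) = 2*T*(3 + T))
(I(-5) + 132/L(v))*(-51) = (-5 + 132/((2*5*(3 + 5))))*(-51) = (-5 + 132/((2*5*8)))*(-51) = (-5 + 132/80)*(-51) = (-5 + 132*(1/80))*(-51) = (-5 + 33/20)*(-51) = -67/20*(-51) = 3417/20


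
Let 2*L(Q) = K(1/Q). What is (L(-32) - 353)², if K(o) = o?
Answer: 510443649/4096 ≈ 1.2462e+5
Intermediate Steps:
L(Q) = 1/(2*Q)
(L(-32) - 353)² = ((½)/(-32) - 353)² = ((½)*(-1/32) - 353)² = (-1/64 - 353)² = (-22593/64)² = 510443649/4096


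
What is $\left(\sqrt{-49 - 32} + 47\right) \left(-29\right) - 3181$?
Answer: $-4544 - 261 i \approx -4544.0 - 261.0 i$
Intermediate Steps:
$\left(\sqrt{-49 - 32} + 47\right) \left(-29\right) - 3181 = \left(\sqrt{-81} + 47\right) \left(-29\right) - 3181 = \left(9 i + 47\right) \left(-29\right) - 3181 = \left(47 + 9 i\right) \left(-29\right) - 3181 = \left(-1363 - 261 i\right) - 3181 = -4544 - 261 i$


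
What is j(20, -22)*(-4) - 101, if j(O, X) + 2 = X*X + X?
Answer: -1941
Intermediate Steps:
j(O, X) = -2 + X + X² (j(O, X) = -2 + (X*X + X) = -2 + (X² + X) = -2 + (X + X²) = -2 + X + X²)
j(20, -22)*(-4) - 101 = (-2 - 22 + (-22)²)*(-4) - 101 = (-2 - 22 + 484)*(-4) - 101 = 460*(-4) - 101 = -1840 - 101 = -1941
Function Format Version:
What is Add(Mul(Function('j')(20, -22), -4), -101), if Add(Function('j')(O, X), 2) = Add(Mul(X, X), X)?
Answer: -1941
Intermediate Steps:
Function('j')(O, X) = Add(-2, X, Pow(X, 2)) (Function('j')(O, X) = Add(-2, Add(Mul(X, X), X)) = Add(-2, Add(Pow(X, 2), X)) = Add(-2, Add(X, Pow(X, 2))) = Add(-2, X, Pow(X, 2)))
Add(Mul(Function('j')(20, -22), -4), -101) = Add(Mul(Add(-2, -22, Pow(-22, 2)), -4), -101) = Add(Mul(Add(-2, -22, 484), -4), -101) = Add(Mul(460, -4), -101) = Add(-1840, -101) = -1941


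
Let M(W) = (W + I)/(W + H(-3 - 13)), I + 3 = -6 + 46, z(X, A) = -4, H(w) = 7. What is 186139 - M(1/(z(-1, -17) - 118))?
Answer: 158772054/853 ≈ 1.8613e+5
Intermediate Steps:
I = 37 (I = -3 + (-6 + 46) = -3 + 40 = 37)
M(W) = (37 + W)/(7 + W) (M(W) = (W + 37)/(W + 7) = (37 + W)/(7 + W))
186139 - M(1/(z(-1, -17) - 118)) = 186139 - (37 + 1/(-4 - 118))/(7 + 1/(-4 - 118)) = 186139 - (37 + 1/(-122))/(7 + 1/(-122)) = 186139 - (37 - 1/122)/(7 - 1/122) = 186139 - 4513/(853/122*122) = 186139 - 122*4513/(853*122) = 186139 - 1*4513/853 = 186139 - 4513/853 = 158772054/853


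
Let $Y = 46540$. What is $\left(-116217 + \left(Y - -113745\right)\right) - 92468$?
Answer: $-48400$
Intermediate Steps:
$\left(-116217 + \left(Y - -113745\right)\right) - 92468 = \left(-116217 + \left(46540 - -113745\right)\right) - 92468 = \left(-116217 + \left(46540 + 113745\right)\right) - 92468 = \left(-116217 + 160285\right) - 92468 = 44068 - 92468 = -48400$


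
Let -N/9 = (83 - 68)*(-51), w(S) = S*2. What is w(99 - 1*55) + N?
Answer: 6973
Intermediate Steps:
w(S) = 2*S
N = 6885 (N = -9*(83 - 68)*(-51) = -135*(-51) = -9*(-765) = 6885)
w(99 - 1*55) + N = 2*(99 - 1*55) + 6885 = 2*(99 - 55) + 6885 = 2*44 + 6885 = 88 + 6885 = 6973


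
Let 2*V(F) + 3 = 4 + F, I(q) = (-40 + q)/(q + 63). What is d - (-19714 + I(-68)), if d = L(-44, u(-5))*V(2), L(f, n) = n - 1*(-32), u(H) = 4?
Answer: 98732/5 ≈ 19746.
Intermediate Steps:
L(f, n) = 32 + n (L(f, n) = n + 32 = 32 + n)
I(q) = (-40 + q)/(63 + q)
V(F) = ½ + F/2 (V(F) = -3/2 + (4 + F)/2 = -3/2 + (2 + F/2) = ½ + F/2)
d = 54 (d = (32 + 4)*(½ + (½)*2) = 36*(½ + 1) = 36*(3/2) = 54)
d - (-19714 + I(-68)) = 54 - (-19714 + (-40 - 68)/(63 - 68)) = 54 - (-19714 - 108/(-5)) = 54 - (-19714 - ⅕*(-108)) = 54 - (-19714 + 108/5) = 54 - 1*(-98462/5) = 54 + 98462/5 = 98732/5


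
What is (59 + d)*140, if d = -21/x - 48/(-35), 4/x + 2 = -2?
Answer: 11392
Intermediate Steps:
x = -1 (x = 4/(-2 - 2) = 4/(-4) = 4*(-¼) = -1)
d = 783/35 (d = -21/(-1) - 48/(-35) = -21*(-1) - 48*(-1/35) = 21 + 48/35 = 783/35 ≈ 22.371)
(59 + d)*140 = (59 + 783/35)*140 = (2848/35)*140 = 11392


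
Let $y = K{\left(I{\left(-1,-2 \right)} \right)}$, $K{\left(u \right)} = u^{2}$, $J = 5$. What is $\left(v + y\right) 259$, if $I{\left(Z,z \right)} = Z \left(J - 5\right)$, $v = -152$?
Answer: $-39368$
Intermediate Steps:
$I{\left(Z,z \right)} = 0$ ($I{\left(Z,z \right)} = Z \left(5 - 5\right) = Z 0 = 0$)
$y = 0$ ($y = 0^{2} = 0$)
$\left(v + y\right) 259 = \left(-152 + 0\right) 259 = \left(-152\right) 259 = -39368$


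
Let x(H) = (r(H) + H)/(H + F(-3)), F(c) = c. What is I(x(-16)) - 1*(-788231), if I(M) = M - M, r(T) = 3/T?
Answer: 788231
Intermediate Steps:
x(H) = (H + 3/H)/(-3 + H) (x(H) = (3/H + H)/(H - 3) = (H + 3/H)/(-3 + H))
I(M) = 0
I(x(-16)) - 1*(-788231) = 0 - 1*(-788231) = 0 + 788231 = 788231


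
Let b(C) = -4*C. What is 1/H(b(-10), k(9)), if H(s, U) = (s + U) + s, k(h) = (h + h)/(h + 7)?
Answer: 8/649 ≈ 0.012327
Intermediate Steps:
k(h) = 2*h/(7 + h) (k(h) = (2*h)/(7 + h) = 2*h/(7 + h))
H(s, U) = U + 2*s (H(s, U) = (U + s) + s = U + 2*s)
1/H(b(-10), k(9)) = 1/(2*9/(7 + 9) + 2*(-4*(-10))) = 1/(2*9/16 + 2*40) = 1/(2*9*(1/16) + 80) = 1/(9/8 + 80) = 1/(649/8) = 8/649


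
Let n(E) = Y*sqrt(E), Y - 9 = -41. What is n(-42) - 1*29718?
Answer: -29718 - 32*I*sqrt(42) ≈ -29718.0 - 207.38*I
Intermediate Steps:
Y = -32 (Y = 9 - 41 = -32)
n(E) = -32*sqrt(E)
n(-42) - 1*29718 = -32*I*sqrt(42) - 1*29718 = -32*I*sqrt(42) - 29718 = -29718 - 32*I*sqrt(42)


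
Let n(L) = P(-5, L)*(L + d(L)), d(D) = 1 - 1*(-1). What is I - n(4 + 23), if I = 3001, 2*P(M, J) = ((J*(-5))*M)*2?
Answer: -16574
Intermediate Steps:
d(D) = 2 (d(D) = 1 + 1 = 2)
P(M, J) = -5*J*M (P(M, J) = (((J*(-5))*M)*2)/2 = (((-5*J)*M)*2)/2 = (-5*J*M*2)/2 = (-10*J*M)/2 = -5*J*M)
n(L) = 25*L*(2 + L) (n(L) = (-5*L*(-5))*(L + 2) = (25*L)*(2 + L) = 25*L*(2 + L))
I - n(4 + 23) = 3001 - 25*(4 + 23)*(2 + (4 + 23)) = 3001 - 25*27*(2 + 27) = 3001 - 25*27*29 = 3001 - 1*19575 = 3001 - 19575 = -16574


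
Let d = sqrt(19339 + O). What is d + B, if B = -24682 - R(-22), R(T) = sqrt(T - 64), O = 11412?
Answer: -24682 + sqrt(30751) - I*sqrt(86) ≈ -24507.0 - 9.2736*I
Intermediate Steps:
R(T) = sqrt(-64 + T)
B = -24682 - I*sqrt(86) (B = -24682 - sqrt(-64 - 22) = -24682 - sqrt(-86) = -24682 - I*sqrt(86) ≈ -24682.0 - 9.2736*I)
d = sqrt(30751) (d = sqrt(19339 + 11412) = sqrt(30751) ≈ 175.36)
d + B = sqrt(30751) + (-24682 - I*sqrt(86)) = -24682 + sqrt(30751) - I*sqrt(86)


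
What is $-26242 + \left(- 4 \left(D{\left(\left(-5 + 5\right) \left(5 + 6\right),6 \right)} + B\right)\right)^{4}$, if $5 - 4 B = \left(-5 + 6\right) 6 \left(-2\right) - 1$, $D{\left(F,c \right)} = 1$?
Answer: $208014$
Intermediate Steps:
$B = \frac{9}{2}$ ($B = \frac{5}{4} - \frac{\left(-5 + 6\right) 6 \left(-2\right) - 1}{4} = \frac{5}{4} - \frac{1 \cdot 6 \left(-2\right) - 1}{4} = \frac{5}{4} - \frac{6 \left(-2\right) - 1}{4} = \frac{5}{4} - \frac{-12 - 1}{4} = \frac{5}{4} - - \frac{13}{4} = \frac{5}{4} + \frac{13}{4} = \frac{9}{2} \approx 4.5$)
$-26242 + \left(- 4 \left(D{\left(\left(-5 + 5\right) \left(5 + 6\right),6 \right)} + B\right)\right)^{4} = -26242 + \left(- 4 \left(1 + \frac{9}{2}\right)\right)^{4} = -26242 + \left(\left(-4\right) \frac{11}{2}\right)^{4} = -26242 + \left(-22\right)^{4} = -26242 + 234256 = 208014$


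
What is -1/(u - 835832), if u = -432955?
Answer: 1/1268787 ≈ 7.8815e-7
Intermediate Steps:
-1/(u - 835832) = -1/(-432955 - 835832) = -1/(-1268787) = -1*(-1/1268787) = 1/1268787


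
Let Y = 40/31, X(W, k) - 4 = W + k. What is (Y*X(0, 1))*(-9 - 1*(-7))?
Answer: -400/31 ≈ -12.903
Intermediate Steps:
X(W, k) = 4 + W + k (X(W, k) = 4 + (W + k) = 4 + W + k)
Y = 40/31 (Y = 40*(1/31) = 40/31 ≈ 1.2903)
(Y*X(0, 1))*(-9 - 1*(-7)) = (40*(4 + 0 + 1)/31)*(-9 - 1*(-7)) = ((40/31)*5)*(-9 + 7) = (200/31)*(-2) = -400/31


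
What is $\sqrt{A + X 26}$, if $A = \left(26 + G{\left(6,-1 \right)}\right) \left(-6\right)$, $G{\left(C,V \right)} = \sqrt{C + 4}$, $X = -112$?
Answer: $\sqrt{-3068 - 6 \sqrt{10}} \approx 55.561 i$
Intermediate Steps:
$G{\left(C,V \right)} = \sqrt{4 + C}$
$A = -156 - 6 \sqrt{10}$ ($A = \left(26 + \sqrt{4 + 6}\right) \left(-6\right) = \left(26 + \sqrt{10}\right) \left(-6\right) = -156 - 6 \sqrt{10} \approx -174.97$)
$\sqrt{A + X 26} = \sqrt{\left(-156 - 6 \sqrt{10}\right) - 2912} = \sqrt{-3068 - 6 \sqrt{10}}$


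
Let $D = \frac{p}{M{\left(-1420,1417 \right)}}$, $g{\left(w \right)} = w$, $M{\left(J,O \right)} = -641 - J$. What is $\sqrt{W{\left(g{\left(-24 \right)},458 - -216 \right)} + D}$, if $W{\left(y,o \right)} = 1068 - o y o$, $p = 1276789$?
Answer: $\frac{\sqrt{6617801975603}}{779} \approx 3302.3$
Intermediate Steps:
$W{\left(y,o \right)} = 1068 - y o^{2}$
$D = \frac{1276789}{779}$ ($D = \frac{1276789}{-641 - -1420} = \frac{1276789}{-641 + 1420} = \frac{1276789}{779} \approx 1639.0$)
$\sqrt{W{\left(g{\left(-24 \right)},458 - -216 \right)} + D} = \sqrt{\left(1068 - - 24 \left(458 - -216\right)^{2}\right) + \frac{1276789}{779}} = \sqrt{\left(1068 - - 24 \left(458 + 216\right)^{2}\right) + \frac{1276789}{779}} = \sqrt{\left(1068 - - 24 \cdot 674^{2}\right) + \frac{1276789}{779}} = \sqrt{\left(1068 - \left(-24\right) 454276\right) + \frac{1276789}{779}} = \sqrt{\left(1068 + 10902624\right) + \frac{1276789}{779}} = \sqrt{10903692 + \frac{1276789}{779}} = \sqrt{\frac{8495252857}{779}} = \frac{\sqrt{6617801975603}}{779}$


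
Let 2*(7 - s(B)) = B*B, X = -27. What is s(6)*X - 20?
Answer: 277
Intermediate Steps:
s(B) = 7 - B**2/2 (s(B) = 7 - B*B/2 = 7 - B**2/2)
s(6)*X - 20 = (7 - 1/2*6**2)*(-27) - 20 = (7 - 1/2*36)*(-27) - 20 = (7 - 18)*(-27) - 20 = -11*(-27) - 20 = 297 - 20 = 277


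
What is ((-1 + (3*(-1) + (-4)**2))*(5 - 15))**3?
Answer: -1728000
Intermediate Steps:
((-1 + (3*(-1) + (-4)**2))*(5 - 15))**3 = ((-1 + (-3 + 16))*(-10))**3 = ((-1 + 13)*(-10))**3 = (12*(-10))**3 = (-120)**3 = -1728000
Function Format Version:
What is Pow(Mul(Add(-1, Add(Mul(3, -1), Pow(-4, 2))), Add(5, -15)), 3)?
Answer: -1728000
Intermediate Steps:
Pow(Mul(Add(-1, Add(Mul(3, -1), Pow(-4, 2))), Add(5, -15)), 3) = Pow(Mul(Add(-1, Add(-3, 16)), -10), 3) = Pow(Mul(Add(-1, 13), -10), 3) = Pow(Mul(12, -10), 3) = Pow(-120, 3) = -1728000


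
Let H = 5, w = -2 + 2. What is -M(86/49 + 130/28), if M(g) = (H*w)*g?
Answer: 0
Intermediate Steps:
w = 0
M(g) = 0 (M(g) = (5*0)*g = 0*g = 0)
-M(86/49 + 130/28) = -1*0 = 0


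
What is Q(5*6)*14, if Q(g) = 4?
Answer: 56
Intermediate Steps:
Q(5*6)*14 = 4*14 = 56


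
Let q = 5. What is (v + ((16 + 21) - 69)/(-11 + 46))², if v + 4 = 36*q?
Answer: 37552384/1225 ≈ 30655.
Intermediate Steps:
v = 176 (v = -4 + 36*5 = -4 + 180 = 176)
(v + ((16 + 21) - 69)/(-11 + 46))² = (176 + ((16 + 21) - 69)/(-11 + 46))² = (176 + (37 - 69)/35)² = (176 - 32*1/35)² = (176 - 32/35)² = (6128/35)² = 37552384/1225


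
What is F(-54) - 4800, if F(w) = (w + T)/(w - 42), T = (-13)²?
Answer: -460915/96 ≈ -4801.2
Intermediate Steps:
T = 169
F(w) = (169 + w)/(-42 + w) (F(w) = (w + 169)/(w - 42) = (169 + w)/(-42 + w))
F(-54) - 4800 = (169 - 54)/(-42 - 54) - 4800 = 115/(-96) - 4800 = -1/96*115 - 4800 = -115/96 - 4800 = -460915/96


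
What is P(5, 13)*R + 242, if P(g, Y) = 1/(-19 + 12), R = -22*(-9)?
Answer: 1496/7 ≈ 213.71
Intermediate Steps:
R = 198
P(g, Y) = -⅐ (P(g, Y) = 1/(-7) = -⅐)
P(5, 13)*R + 242 = -⅐*198 + 242 = -198/7 + 242 = 1496/7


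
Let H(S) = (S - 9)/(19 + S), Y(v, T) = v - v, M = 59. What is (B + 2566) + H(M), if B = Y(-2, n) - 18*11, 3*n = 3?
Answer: 92377/39 ≈ 2368.6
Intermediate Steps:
n = 1 (n = (⅓)*3 = 1)
Y(v, T) = 0
H(S) = (-9 + S)/(19 + S)
B = -198 (B = 0 - 18*11 = 0 - 198 = -198)
(B + 2566) + H(M) = (-198 + 2566) + (-9 + 59)/(19 + 59) = 2368 + 50/78 = 2368 + (1/78)*50 = 2368 + 25/39 = 92377/39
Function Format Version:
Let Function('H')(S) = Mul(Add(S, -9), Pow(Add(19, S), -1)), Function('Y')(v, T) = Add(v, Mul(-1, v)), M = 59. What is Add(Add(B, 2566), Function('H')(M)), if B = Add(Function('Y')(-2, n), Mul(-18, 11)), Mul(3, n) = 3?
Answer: Rational(92377, 39) ≈ 2368.6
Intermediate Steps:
n = 1 (n = Mul(Rational(1, 3), 3) = 1)
Function('Y')(v, T) = 0
Function('H')(S) = Mul(Pow(Add(19, S), -1), Add(-9, S)) (Function('H')(S) = Mul(Add(-9, S), Pow(Add(19, S), -1)) = Mul(Pow(Add(19, S), -1), Add(-9, S)))
B = -198 (B = Add(0, Mul(-18, 11)) = Add(0, -198) = -198)
Add(Add(B, 2566), Function('H')(M)) = Add(Add(-198, 2566), Mul(Pow(Add(19, 59), -1), Add(-9, 59))) = Add(2368, Mul(Pow(78, -1), 50)) = Add(2368, Mul(Rational(1, 78), 50)) = Add(2368, Rational(25, 39)) = Rational(92377, 39)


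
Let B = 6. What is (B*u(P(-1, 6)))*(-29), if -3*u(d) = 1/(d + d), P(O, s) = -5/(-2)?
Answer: 58/5 ≈ 11.600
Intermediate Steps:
P(O, s) = 5/2 (P(O, s) = -5*(-1/2) = 5/2)
u(d) = -1/(6*d) (u(d) = -1/(3*(d + d)) = -1/(2*d)/3 = -1/(6*d))
(B*u(P(-1, 6)))*(-29) = (6*(-1/(6*5/2)))*(-29) = (6*(-1/6*2/5))*(-29) = (6*(-1/15))*(-29) = -2/5*(-29) = 58/5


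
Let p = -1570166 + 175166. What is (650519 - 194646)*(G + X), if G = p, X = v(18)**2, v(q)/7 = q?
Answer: -628705395252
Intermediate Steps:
v(q) = 7*q
X = 15876 (X = (7*18)**2 = 126**2 = 15876)
p = -1395000
G = -1395000
(650519 - 194646)*(G + X) = (650519 - 194646)*(-1395000 + 15876) = 455873*(-1379124) = -628705395252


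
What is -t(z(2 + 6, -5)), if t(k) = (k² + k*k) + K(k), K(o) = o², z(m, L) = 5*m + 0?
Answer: -4800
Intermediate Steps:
z(m, L) = 5*m
t(k) = 3*k² (t(k) = (k² + k*k) + k² = (k² + k²) + k² = 2*k² + k² = 3*k²)
-t(z(2 + 6, -5)) = -3*(5*(2 + 6))² = -3*(5*8)² = -3*40² = -3*1600 = -1*4800 = -4800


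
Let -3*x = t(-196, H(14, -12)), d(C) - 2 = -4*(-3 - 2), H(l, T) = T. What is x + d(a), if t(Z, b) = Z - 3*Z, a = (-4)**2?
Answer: -326/3 ≈ -108.67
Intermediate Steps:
a = 16
d(C) = 22 (d(C) = 2 - 4*(-3 - 2) = 2 - 4*(-5) = 2 + 20 = 22)
t(Z, b) = -2*Z
x = -392/3 (x = -(-2)*(-196)/3 = -1/3*392 = -392/3 ≈ -130.67)
x + d(a) = -392/3 + 22 = -326/3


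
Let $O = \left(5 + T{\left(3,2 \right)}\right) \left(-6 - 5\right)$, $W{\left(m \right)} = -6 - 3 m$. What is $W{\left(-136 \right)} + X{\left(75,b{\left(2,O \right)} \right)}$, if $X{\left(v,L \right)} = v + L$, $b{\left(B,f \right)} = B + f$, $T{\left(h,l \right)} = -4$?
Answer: $468$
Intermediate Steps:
$O = -11$ ($O = \left(5 - 4\right) \left(-6 - 5\right) = 1 \left(-11\right) = -11$)
$X{\left(v,L \right)} = L + v$
$W{\left(-136 \right)} + X{\left(75,b{\left(2,O \right)} \right)} = \left(-6 - -408\right) + \left(\left(2 - 11\right) + 75\right) = \left(-6 + 408\right) + \left(-9 + 75\right) = 402 + 66 = 468$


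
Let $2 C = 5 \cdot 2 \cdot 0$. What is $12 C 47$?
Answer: $0$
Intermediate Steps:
$C = 0$ ($C = \frac{5 \cdot 2 \cdot 0}{2} = \frac{10 \cdot 0}{2} = \frac{1}{2} \cdot 0 = 0$)
$12 C 47 = 12 \cdot 0 \cdot 47 = 0 \cdot 47 = 0$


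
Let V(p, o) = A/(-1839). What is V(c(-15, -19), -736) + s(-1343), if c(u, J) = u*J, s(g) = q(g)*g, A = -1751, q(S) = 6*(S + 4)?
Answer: 19842190169/1839 ≈ 1.0790e+7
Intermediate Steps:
q(S) = 24 + 6*S (q(S) = 6*(4 + S) = 24 + 6*S)
s(g) = g*(24 + 6*g) (s(g) = (24 + 6*g)*g = g*(24 + 6*g))
c(u, J) = J*u
V(p, o) = 1751/1839 (V(p, o) = -1751/(-1839) = -1751*(-1/1839) = 1751/1839)
V(c(-15, -19), -736) + s(-1343) = 1751/1839 + 6*(-1343)*(4 - 1343) = 1751/1839 + 6*(-1343)*(-1339) = 1751/1839 + 10789662 = 19842190169/1839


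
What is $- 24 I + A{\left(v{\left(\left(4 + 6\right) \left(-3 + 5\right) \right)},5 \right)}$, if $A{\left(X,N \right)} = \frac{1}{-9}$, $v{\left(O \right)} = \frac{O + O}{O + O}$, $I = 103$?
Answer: $- \frac{22249}{9} \approx -2472.1$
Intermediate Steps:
$v{\left(O \right)} = 1$ ($v{\left(O \right)} = \frac{2 O}{2 O} = 2 O \frac{1}{2 O} = 1$)
$A{\left(X,N \right)} = - \frac{1}{9}$
$- 24 I + A{\left(v{\left(\left(4 + 6\right) \left(-3 + 5\right) \right)},5 \right)} = \left(-24\right) 103 - \frac{1}{9} = -2472 - \frac{1}{9} = - \frac{22249}{9}$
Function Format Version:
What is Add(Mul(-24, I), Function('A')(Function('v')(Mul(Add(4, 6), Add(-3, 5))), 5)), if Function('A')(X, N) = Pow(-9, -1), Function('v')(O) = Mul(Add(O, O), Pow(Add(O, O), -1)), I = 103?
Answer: Rational(-22249, 9) ≈ -2472.1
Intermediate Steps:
Function('v')(O) = 1 (Function('v')(O) = Mul(Mul(2, O), Pow(Mul(2, O), -1)) = Mul(Mul(2, O), Mul(Rational(1, 2), Pow(O, -1))) = 1)
Function('A')(X, N) = Rational(-1, 9)
Add(Mul(-24, I), Function('A')(Function('v')(Mul(Add(4, 6), Add(-3, 5))), 5)) = Add(Mul(-24, 103), Rational(-1, 9)) = Add(-2472, Rational(-1, 9)) = Rational(-22249, 9)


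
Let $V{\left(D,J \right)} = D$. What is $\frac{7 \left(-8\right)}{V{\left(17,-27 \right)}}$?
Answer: $- \frac{56}{17} \approx -3.2941$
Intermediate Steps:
$\frac{7 \left(-8\right)}{V{\left(17,-27 \right)}} = \frac{7 \left(-8\right)}{17} = \left(-56\right) \frac{1}{17} = - \frac{56}{17}$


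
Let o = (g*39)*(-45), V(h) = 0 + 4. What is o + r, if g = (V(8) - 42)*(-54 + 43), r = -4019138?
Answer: -4752728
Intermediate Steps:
V(h) = 4
g = 418 (g = (4 - 42)*(-54 + 43) = -38*(-11) = 418)
o = -733590 (o = (418*39)*(-45) = 16302*(-45) = -733590)
o + r = -733590 - 4019138 = -4752728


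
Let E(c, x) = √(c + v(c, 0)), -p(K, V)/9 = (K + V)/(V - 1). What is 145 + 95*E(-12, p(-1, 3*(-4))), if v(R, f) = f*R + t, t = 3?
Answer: 145 + 285*I ≈ 145.0 + 285.0*I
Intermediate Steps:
p(K, V) = -9*(K + V)/(-1 + V) (p(K, V) = -9*(K + V)/(V - 1) = -9*(K + V)/(-1 + V))
v(R, f) = 3 + R*f (v(R, f) = f*R + 3 = R*f + 3 = 3 + R*f)
E(c, x) = √(3 + c) (E(c, x) = √(c + (3 + c*0)) = √(c + (3 + 0)) = √(c + 3) = √(3 + c))
145 + 95*E(-12, p(-1, 3*(-4))) = 145 + 95*√(3 - 12) = 145 + 95*√(-9) = 145 + 95*(3*I) = 145 + 285*I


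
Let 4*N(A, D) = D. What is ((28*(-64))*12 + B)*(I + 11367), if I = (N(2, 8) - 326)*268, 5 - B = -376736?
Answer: -26807960205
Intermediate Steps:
N(A, D) = D/4
B = 376741 (B = 5 - 1*(-376736) = 5 + 376736 = 376741)
I = -86832 (I = ((¼)*8 - 326)*268 = (2 - 326)*268 = -324*268 = -86832)
((28*(-64))*12 + B)*(I + 11367) = ((28*(-64))*12 + 376741)*(-86832 + 11367) = (-1792*12 + 376741)*(-75465) = (-21504 + 376741)*(-75465) = 355237*(-75465) = -26807960205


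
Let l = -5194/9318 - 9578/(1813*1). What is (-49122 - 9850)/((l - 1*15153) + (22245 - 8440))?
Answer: 498122743524/11435574179 ≈ 43.559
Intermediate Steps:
l = -49332263/8446767 (l = -5194*1/9318 - 9578/1813 = -2597/4659 - 9578*1/1813 = -2597/4659 - 9578/1813 = -49332263/8446767 ≈ -5.8404)
(-49122 - 9850)/((l - 1*15153) + (22245 - 8440)) = (-49122 - 9850)/((-49332263/8446767 - 1*15153) + (22245 - 8440)) = -58972/((-49332263/8446767 - 15153) + 13805) = -58972/(-128043192614/8446767 + 13805) = -58972/(-11435574179/8446767) = -58972*(-8446767/11435574179) = 498122743524/11435574179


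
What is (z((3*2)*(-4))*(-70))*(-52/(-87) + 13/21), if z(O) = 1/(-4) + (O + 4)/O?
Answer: -8645/174 ≈ -49.684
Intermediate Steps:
z(O) = -1/4 + (4 + O)/O (z(O) = 1*(-1/4) + (4 + O)/O = -1/4 + (4 + O)/O)
(z((3*2)*(-4))*(-70))*(-52/(-87) + 13/21) = ((3/4 + 4/(((3*2)*(-4))))*(-70))*(-52/(-87) + 13/21) = ((3/4 + 4/((6*(-4))))*(-70))*(-52*(-1/87) + 13*(1/21)) = ((3/4 + 4/(-24))*(-70))*(52/87 + 13/21) = ((3/4 + 4*(-1/24))*(-70))*(247/203) = ((3/4 - 1/6)*(-70))*(247/203) = ((7/12)*(-70))*(247/203) = -245/6*247/203 = -8645/174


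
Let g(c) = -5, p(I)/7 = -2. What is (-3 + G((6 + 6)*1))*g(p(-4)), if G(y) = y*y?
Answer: -705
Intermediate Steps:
p(I) = -14 (p(I) = 7*(-2) = -14)
G(y) = y²
(-3 + G((6 + 6)*1))*g(p(-4)) = (-3 + ((6 + 6)*1)²)*(-5) = (-3 + (12*1)²)*(-5) = (-3 + 12²)*(-5) = (-3 + 144)*(-5) = 141*(-5) = -705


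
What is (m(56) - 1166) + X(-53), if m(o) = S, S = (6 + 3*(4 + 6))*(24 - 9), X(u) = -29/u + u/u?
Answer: -33096/53 ≈ -624.45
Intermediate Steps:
X(u) = 1 - 29/u (X(u) = -29/u + 1 = 1 - 29/u)
S = 540 (S = (6 + 3*10)*15 = (6 + 30)*15 = 36*15 = 540)
m(o) = 540
(m(56) - 1166) + X(-53) = (540 - 1166) + (-29 - 53)/(-53) = -626 - 1/53*(-82) = -626 + 82/53 = -33096/53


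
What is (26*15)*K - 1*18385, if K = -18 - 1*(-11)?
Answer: -21115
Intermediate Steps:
K = -7 (K = -18 + 11 = -7)
(26*15)*K - 1*18385 = (26*15)*(-7) - 1*18385 = 390*(-7) - 18385 = -2730 - 18385 = -21115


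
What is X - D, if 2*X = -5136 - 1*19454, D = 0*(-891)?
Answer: -12295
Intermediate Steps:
D = 0
X = -12295 (X = (-5136 - 1*19454)/2 = (-5136 - 19454)/2 = (1/2)*(-24590) = -12295)
X - D = -12295 - 1*0 = -12295 + 0 = -12295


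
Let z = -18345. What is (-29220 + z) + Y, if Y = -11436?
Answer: -59001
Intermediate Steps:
(-29220 + z) + Y = (-29220 - 18345) - 11436 = -47565 - 11436 = -59001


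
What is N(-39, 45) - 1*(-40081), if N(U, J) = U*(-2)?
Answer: 40159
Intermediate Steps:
N(U, J) = -2*U
N(-39, 45) - 1*(-40081) = -2*(-39) - 1*(-40081) = 78 + 40081 = 40159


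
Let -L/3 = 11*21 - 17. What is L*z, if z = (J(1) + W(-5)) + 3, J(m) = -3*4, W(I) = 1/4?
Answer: 11235/2 ≈ 5617.5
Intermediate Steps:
W(I) = 1/4
J(m) = -12
L = -642 (L = -3*(11*21 - 17) = -3*(231 - 17) = -3*214 = -642)
z = -35/4 (z = (-12 + 1/4) + 3 = -47/4 + 3 = -35/4 ≈ -8.7500)
L*z = -642*(-35/4) = 11235/2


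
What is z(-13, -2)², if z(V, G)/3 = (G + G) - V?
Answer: 729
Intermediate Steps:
z(V, G) = -3*V + 6*G (z(V, G) = 3*((G + G) - V) = 3*(2*G - V) = 3*(-V + 2*G) = -3*V + 6*G)
z(-13, -2)² = (-3*(-13) + 6*(-2))² = (39 - 12)² = 27² = 729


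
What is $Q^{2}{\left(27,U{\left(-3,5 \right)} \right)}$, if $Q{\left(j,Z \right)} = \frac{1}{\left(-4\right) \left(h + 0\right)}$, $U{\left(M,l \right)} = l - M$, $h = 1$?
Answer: $\frac{1}{16} \approx 0.0625$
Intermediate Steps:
$Q{\left(j,Z \right)} = - \frac{1}{4}$ ($Q{\left(j,Z \right)} = \frac{1}{\left(-4\right) \left(1 + 0\right)} = \frac{1}{\left(-4\right) 1} = \frac{1}{-4} = - \frac{1}{4}$)
$Q^{2}{\left(27,U{\left(-3,5 \right)} \right)} = \left(- \frac{1}{4}\right)^{2} = \frac{1}{16}$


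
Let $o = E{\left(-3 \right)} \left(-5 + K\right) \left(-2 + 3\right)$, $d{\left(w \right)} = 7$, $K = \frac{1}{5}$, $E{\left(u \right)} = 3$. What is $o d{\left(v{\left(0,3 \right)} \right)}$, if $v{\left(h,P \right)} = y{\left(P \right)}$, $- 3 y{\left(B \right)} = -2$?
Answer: $- \frac{504}{5} \approx -100.8$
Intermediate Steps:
$y{\left(B \right)} = \frac{2}{3}$ ($y{\left(B \right)} = \left(- \frac{1}{3}\right) \left(-2\right) = \frac{2}{3}$)
$K = \frac{1}{5} \approx 0.2$
$v{\left(h,P \right)} = \frac{2}{3}$
$o = - \frac{72}{5}$ ($o = 3 \left(-5 + \frac{1}{5}\right) \left(-2 + 3\right) = 3 \left(\left(- \frac{24}{5}\right) 1\right) = 3 \left(- \frac{24}{5}\right) = - \frac{72}{5} \approx -14.4$)
$o d{\left(v{\left(0,3 \right)} \right)} = \left(- \frac{72}{5}\right) 7 = - \frac{504}{5}$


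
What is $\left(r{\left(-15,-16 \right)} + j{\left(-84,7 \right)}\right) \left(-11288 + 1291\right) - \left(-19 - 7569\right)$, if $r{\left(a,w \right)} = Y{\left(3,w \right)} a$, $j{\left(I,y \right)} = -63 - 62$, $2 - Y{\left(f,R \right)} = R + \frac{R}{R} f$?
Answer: $3506538$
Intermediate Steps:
$Y{\left(f,R \right)} = 2 - R - f$ ($Y{\left(f,R \right)} = 2 - \left(R + \frac{R}{R} f\right) = 2 - \left(R + 1 f\right) = 2 - \left(R + f\right) = 2 - R - f$)
$j{\left(I,y \right)} = -125$ ($j{\left(I,y \right)} = -63 - 62 = -125$)
$r{\left(a,w \right)} = a \left(-1 - w\right)$ ($r{\left(a,w \right)} = \left(2 - w - 3\right) a = \left(-1 - w\right) a = a \left(-1 - w\right)$)
$\left(r{\left(-15,-16 \right)} + j{\left(-84,7 \right)}\right) \left(-11288 + 1291\right) - \left(-19 - 7569\right) = \left(\left(-1\right) \left(-15\right) \left(1 - 16\right) - 125\right) \left(-11288 + 1291\right) - \left(-19 - 7569\right) = \left(\left(-1\right) \left(-15\right) \left(-15\right) - 125\right) \left(-9997\right) - \left(-19 - 7569\right) = \left(-225 - 125\right) \left(-9997\right) - -7588 = \left(-350\right) \left(-9997\right) + 7588 = 3498950 + 7588 = 3506538$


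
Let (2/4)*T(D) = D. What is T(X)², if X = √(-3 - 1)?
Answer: -16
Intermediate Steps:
X = 2*I (X = √(-4) = 2*I ≈ 2.0*I)
T(D) = 2*D
T(X)² = (2*(2*I))² = (4*I)² = -16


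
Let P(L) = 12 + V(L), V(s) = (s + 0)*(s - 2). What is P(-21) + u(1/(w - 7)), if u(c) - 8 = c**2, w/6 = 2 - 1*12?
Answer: 2257968/4489 ≈ 503.00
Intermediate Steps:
V(s) = s*(-2 + s)
w = -60 (w = 6*(2 - 1*12) = 6*(2 - 12) = 6*(-10) = -60)
P(L) = 12 + L*(-2 + L)
u(c) = 8 + c**2
P(-21) + u(1/(w - 7)) = (12 - 21*(-2 - 21)) + (8 + (1/(-60 - 7))**2) = (12 - 21*(-23)) + (8 + (1/(-67))**2) = (12 + 483) + (8 + (-1/67)**2) = 495 + (8 + 1/4489) = 495 + 35913/4489 = 2257968/4489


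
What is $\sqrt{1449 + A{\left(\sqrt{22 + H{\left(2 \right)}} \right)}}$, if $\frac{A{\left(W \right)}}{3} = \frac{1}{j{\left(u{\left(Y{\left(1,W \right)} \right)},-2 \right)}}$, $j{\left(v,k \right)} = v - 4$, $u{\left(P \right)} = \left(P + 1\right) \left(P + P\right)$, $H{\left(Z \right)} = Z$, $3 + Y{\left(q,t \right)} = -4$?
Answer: $\frac{\sqrt{579615}}{20} \approx 38.066$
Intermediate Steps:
$Y{\left(q,t \right)} = -7$ ($Y{\left(q,t \right)} = -3 - 4 = -7$)
$u{\left(P \right)} = 2 P \left(1 + P\right)$ ($u{\left(P \right)} = \left(1 + P\right) 2 P = 2 P \left(1 + P\right)$)
$j{\left(v,k \right)} = -4 + v$
$A{\left(W \right)} = \frac{3}{80}$ ($A{\left(W \right)} = \frac{3}{-4 + 2 \left(-7\right) \left(1 - 7\right)} = \frac{3}{-4 + 2 \left(-7\right) \left(-6\right)} = \frac{3}{-4 + 84} = \frac{3}{80}$)
$\sqrt{1449 + A{\left(\sqrt{22 + H{\left(2 \right)}} \right)}} = \sqrt{1449 + \frac{3}{80}} = \sqrt{\frac{115923}{80}} = \frac{\sqrt{579615}}{20}$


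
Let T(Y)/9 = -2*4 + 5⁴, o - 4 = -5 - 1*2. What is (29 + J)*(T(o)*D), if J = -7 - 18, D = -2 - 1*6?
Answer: -177696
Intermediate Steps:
D = -8 (D = -2 - 6 = -8)
o = -3 (o = 4 + (-5 - 1*2) = 4 + (-5 - 2) = 4 - 7 = -3)
J = -25
T(Y) = 5553 (T(Y) = 9*(-2*4 + 5⁴) = 9*(-8 + 625) = 9*617 = 5553)
(29 + J)*(T(o)*D) = (29 - 25)*(5553*(-8)) = 4*(-44424) = -177696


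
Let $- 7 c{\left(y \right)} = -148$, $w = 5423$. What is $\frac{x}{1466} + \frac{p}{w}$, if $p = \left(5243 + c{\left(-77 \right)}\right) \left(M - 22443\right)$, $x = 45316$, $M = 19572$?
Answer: $- \frac{240396551}{87227} \approx -2756.0$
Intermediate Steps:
$c{\left(y \right)} = \frac{148}{7}$ ($c{\left(y \right)} = \left(- \frac{1}{7}\right) \left(-148\right) = \frac{148}{7}$)
$p = - \frac{105793479}{7}$ ($p = \left(5243 + \frac{148}{7}\right) \left(19572 - 22443\right) = \frac{36849}{7} \left(-2871\right) = - \frac{105793479}{7} \approx -1.5113 \cdot 10^{7}$)
$\frac{x}{1466} + \frac{p}{w} = \frac{45316}{1466} - \frac{105793479}{7 \cdot 5423} = 45316 \cdot \frac{1}{1466} - \frac{331641}{119} = \frac{22658}{733} - \frac{331641}{119} = - \frac{240396551}{87227}$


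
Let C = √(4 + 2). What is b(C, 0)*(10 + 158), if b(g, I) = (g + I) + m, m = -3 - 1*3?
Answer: -1008 + 168*√6 ≈ -596.49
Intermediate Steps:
m = -6 (m = -3 - 3 = -6)
C = √6 ≈ 2.4495
b(g, I) = -6 + I + g (b(g, I) = (g + I) - 6 = (I + g) - 6 = -6 + I + g)
b(C, 0)*(10 + 158) = (-6 + 0 + √6)*(10 + 158) = (-6 + √6)*168 = -1008 + 168*√6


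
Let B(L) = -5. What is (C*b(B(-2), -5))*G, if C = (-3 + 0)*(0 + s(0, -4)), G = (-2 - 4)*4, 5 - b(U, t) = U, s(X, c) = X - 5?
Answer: -3600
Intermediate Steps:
s(X, c) = -5 + X
b(U, t) = 5 - U
G = -24 (G = -6*4 = -24)
C = 15 (C = (-3 + 0)*(0 + (-5 + 0)) = -3*(0 - 5) = -3*(-5) = 15)
(C*b(B(-2), -5))*G = (15*(5 - 1*(-5)))*(-24) = (15*(5 + 5))*(-24) = (15*10)*(-24) = 150*(-24) = -3600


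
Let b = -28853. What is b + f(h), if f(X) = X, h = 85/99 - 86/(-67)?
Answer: -191367740/6633 ≈ -28851.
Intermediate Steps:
h = 14209/6633 (h = 85*(1/99) - 86*(-1/67) = 85/99 + 86/67 = 14209/6633 ≈ 2.1422)
b + f(h) = -28853 + 14209/6633 = -191367740/6633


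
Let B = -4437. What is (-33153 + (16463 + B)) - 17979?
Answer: -39106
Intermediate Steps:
(-33153 + (16463 + B)) - 17979 = (-33153 + (16463 - 4437)) - 17979 = (-33153 + 12026) - 17979 = -21127 - 17979 = -39106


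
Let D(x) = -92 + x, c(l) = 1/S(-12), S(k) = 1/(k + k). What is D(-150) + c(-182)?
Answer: -266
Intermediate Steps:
S(k) = 1/(2*k)
c(l) = -24 (c(l) = 1/((½)/(-12)) = 1/((½)*(-1/12)) = 1/(-1/24) = -24)
D(-150) + c(-182) = (-92 - 150) - 24 = -242 - 24 = -266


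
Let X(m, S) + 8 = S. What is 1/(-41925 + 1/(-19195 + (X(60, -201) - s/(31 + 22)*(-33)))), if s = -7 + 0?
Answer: -1028643/43125857828 ≈ -2.3852e-5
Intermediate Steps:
X(m, S) = -8 + S
s = -7
1/(-41925 + 1/(-19195 + (X(60, -201) - s/(31 + 22)*(-33)))) = 1/(-41925 + 1/(-19195 + ((-8 - 201) - -7/(31 + 22)*(-33)))) = 1/(-41925 + 1/(-19195 + (-209 - -7/53*(-33)))) = 1/(-41925 + 1/(-19195 + (-209 - (1/53)*(-7)*(-33)))) = 1/(-41925 + 1/(-19195 + (-209 - (-7)*(-33)/53))) = 1/(-41925 + 1/(-19195 + (-209 - 1*231/53))) = 1/(-41925 + 1/(-19195 + (-209 - 231/53))) = 1/(-41925 + 1/(-19195 - 11308/53)) = 1/(-41925 + 1/(-1028643/53)) = 1/(-41925 - 53/1028643) = 1/(-43125857828/1028643) = -1028643/43125857828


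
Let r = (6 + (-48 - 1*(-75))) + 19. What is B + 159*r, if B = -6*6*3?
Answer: 8160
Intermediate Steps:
B = -108 (B = -36*3 = -108)
r = 52 (r = (6 + (-48 + 75)) + 19 = (6 + 27) + 19 = 33 + 19 = 52)
B + 159*r = -108 + 159*52 = -108 + 8268 = 8160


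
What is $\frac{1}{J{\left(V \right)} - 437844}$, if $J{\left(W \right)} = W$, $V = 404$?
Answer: $- \frac{1}{437440} \approx -2.286 \cdot 10^{-6}$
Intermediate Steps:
$\frac{1}{J{\left(V \right)} - 437844} = \frac{1}{404 - 437844} = \frac{1}{-437440} = - \frac{1}{437440}$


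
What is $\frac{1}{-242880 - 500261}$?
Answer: $- \frac{1}{743141} \approx -1.3456 \cdot 10^{-6}$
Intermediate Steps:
$\frac{1}{-242880 - 500261} = \frac{1}{-743141} = - \frac{1}{743141}$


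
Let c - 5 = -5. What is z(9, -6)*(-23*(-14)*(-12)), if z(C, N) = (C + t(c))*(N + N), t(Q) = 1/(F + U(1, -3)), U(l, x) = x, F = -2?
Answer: 2040192/5 ≈ 4.0804e+5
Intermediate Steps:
c = 0 (c = 5 - 5 = 0)
t(Q) = -⅕ (t(Q) = 1/(-2 - 3) = 1/(-5) = -⅕)
z(C, N) = 2*N*(-⅕ + C) (z(C, N) = (C - ⅕)*(N + N) = (-⅕ + C)*(2*N) = 2*N*(-⅕ + C))
z(9, -6)*(-23*(-14)*(-12)) = ((⅖)*(-6)*(-1 + 5*9))*(-23*(-14)*(-12)) = ((⅖)*(-6)*(-1 + 45))*(322*(-12)) = ((⅖)*(-6)*44)*(-3864) = -528/5*(-3864) = 2040192/5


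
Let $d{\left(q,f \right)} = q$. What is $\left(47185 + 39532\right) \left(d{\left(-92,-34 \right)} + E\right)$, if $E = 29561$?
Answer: $2555463273$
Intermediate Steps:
$\left(47185 + 39532\right) \left(d{\left(-92,-34 \right)} + E\right) = \left(47185 + 39532\right) \left(-92 + 29561\right) = 86717 \cdot 29469 = 2555463273$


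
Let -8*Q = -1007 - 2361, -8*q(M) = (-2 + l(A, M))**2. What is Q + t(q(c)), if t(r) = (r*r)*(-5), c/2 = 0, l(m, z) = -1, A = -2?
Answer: 26539/64 ≈ 414.67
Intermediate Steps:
c = 0 (c = 2*0 = 0)
q(M) = -9/8 (q(M) = -(-2 - 1)**2/8 = -1/8*(-3)**2 = -1/8*9 = -9/8)
Q = 421 (Q = -(-1007 - 2361)/8 = -1/8*(-3368) = 421)
t(r) = -5*r**2 (t(r) = r**2*(-5) = -5*r**2)
Q + t(q(c)) = 421 - 5*(-9/8)**2 = 421 - 5*81/64 = 421 - 405/64 = 26539/64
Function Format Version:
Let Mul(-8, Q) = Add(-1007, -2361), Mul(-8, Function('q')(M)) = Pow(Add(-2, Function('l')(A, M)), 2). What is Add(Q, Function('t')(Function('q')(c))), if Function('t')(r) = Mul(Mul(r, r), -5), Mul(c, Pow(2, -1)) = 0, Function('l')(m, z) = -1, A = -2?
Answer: Rational(26539, 64) ≈ 414.67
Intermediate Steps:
c = 0 (c = Mul(2, 0) = 0)
Function('q')(M) = Rational(-9, 8) (Function('q')(M) = Mul(Rational(-1, 8), Pow(Add(-2, -1), 2)) = Mul(Rational(-1, 8), Pow(-3, 2)) = Mul(Rational(-1, 8), 9) = Rational(-9, 8))
Q = 421 (Q = Mul(Rational(-1, 8), Add(-1007, -2361)) = Mul(Rational(-1, 8), -3368) = 421)
Function('t')(r) = Mul(-5, Pow(r, 2)) (Function('t')(r) = Mul(Pow(r, 2), -5) = Mul(-5, Pow(r, 2)))
Add(Q, Function('t')(Function('q')(c))) = Add(421, Mul(-5, Pow(Rational(-9, 8), 2))) = Add(421, Mul(-5, Rational(81, 64))) = Add(421, Rational(-405, 64)) = Rational(26539, 64)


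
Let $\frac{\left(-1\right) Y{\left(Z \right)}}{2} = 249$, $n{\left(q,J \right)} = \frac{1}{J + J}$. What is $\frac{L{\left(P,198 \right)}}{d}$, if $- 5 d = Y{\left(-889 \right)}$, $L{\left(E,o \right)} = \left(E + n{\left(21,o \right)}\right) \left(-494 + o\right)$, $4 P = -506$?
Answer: $\frac{9267205}{24651} \approx 375.94$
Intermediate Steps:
$P = - \frac{253}{2}$ ($P = \frac{1}{4} \left(-506\right) = - \frac{253}{2} \approx -126.5$)
$n{\left(q,J \right)} = \frac{1}{2 J}$
$Y{\left(Z \right)} = -498$ ($Y{\left(Z \right)} = \left(-2\right) 249 = -498$)
$L{\left(E,o \right)} = \left(-494 + o\right) \left(E + \frac{1}{2 o}\right)$ ($L{\left(E,o \right)} = \left(E + \frac{1}{2 o}\right) \left(-494 + o\right) = \left(-494 + o\right) \left(E + \frac{1}{2 o}\right)$)
$d = \frac{498}{5}$ ($d = \left(- \frac{1}{5}\right) \left(-498\right) = \frac{498}{5} \approx 99.6$)
$\frac{L{\left(P,198 \right)}}{d} = \frac{\frac{1}{2} - -62491 - \frac{247}{198} - 25047}{\frac{498}{5}} = \left(\frac{1}{2} + 62491 - \frac{247}{198} - 25047\right) \frac{5}{498} = \frac{3706882}{99} \cdot \frac{5}{498} = \frac{9267205}{24651}$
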